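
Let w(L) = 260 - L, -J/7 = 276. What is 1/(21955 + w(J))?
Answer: 1/24147 ≈ 4.1413e-5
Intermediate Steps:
J = -1932 (J = -7*276 = -1932)
1/(21955 + w(J)) = 1/(21955 + (260 - 1*(-1932))) = 1/(21955 + (260 + 1932)) = 1/(21955 + 2192) = 1/24147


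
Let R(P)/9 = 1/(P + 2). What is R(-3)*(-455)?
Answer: 4095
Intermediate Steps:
R(P) = 9/(2 + P) (R(P) = 9/(P + 2) = 9/(2 + P))
R(-3)*(-455) = (9/(2 - 3))*(-455) = (9/(-1))*(-455) = (9*(-1))*(-455) = -9*(-455) = 4095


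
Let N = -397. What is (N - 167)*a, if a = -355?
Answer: 200220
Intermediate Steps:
(N - 167)*a = (-397 - 167)*(-355) = -564*(-355) = 200220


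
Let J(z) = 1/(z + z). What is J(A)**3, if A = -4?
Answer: -1/512 ≈ -0.0019531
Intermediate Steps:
J(z) = 1/(2*z)
J(A)**3 = ((1/2)/(-4))**3 = ((1/2)*(-1/4))**3 = (-1/8)**3 = -1/512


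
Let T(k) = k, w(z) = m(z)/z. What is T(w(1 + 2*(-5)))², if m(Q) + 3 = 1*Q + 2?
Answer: 100/81 ≈ 1.2346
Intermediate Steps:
m(Q) = -1 + Q (m(Q) = -3 + (1*Q + 2) = -3 + (Q + 2) = -3 + (2 + Q) = -1 + Q)
w(z) = (-1 + z)/z
T(w(1 + 2*(-5)))² = ((-1 + (1 + 2*(-5)))/(1 + 2*(-5)))² = ((-1 + (1 - 10))/(1 - 10))² = ((-1 - 9)/(-9))² = (-⅑*(-10))² = (10/9)² = 100/81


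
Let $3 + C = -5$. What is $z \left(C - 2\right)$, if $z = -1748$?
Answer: $17480$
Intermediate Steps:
$C = -8$ ($C = -3 - 5 = -8$)
$z \left(C - 2\right) = - 1748 \left(-8 - 2\right) = \left(-1748\right) \left(-10\right) = 17480$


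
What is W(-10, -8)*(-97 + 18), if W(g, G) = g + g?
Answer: 1580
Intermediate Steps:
W(g, G) = 2*g
W(-10, -8)*(-97 + 18) = (2*(-10))*(-97 + 18) = -20*(-79) = 1580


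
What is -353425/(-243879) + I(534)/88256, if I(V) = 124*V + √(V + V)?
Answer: 5917571083/2690473128 + √267/44128 ≈ 2.1998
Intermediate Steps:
I(V) = 124*V + √2*√V (I(V) = 124*V + √(2*V) = 124*V + √2*√V)
-353425/(-243879) + I(534)/88256 = -353425/(-243879) + (124*534 + √2*√534)/88256 = -353425*(-1/243879) + (66216 + 2*√267)*(1/88256) = 353425/243879 + (8277/11032 + √267/44128) = 5917571083/2690473128 + √267/44128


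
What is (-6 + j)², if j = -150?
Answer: 24336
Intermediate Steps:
(-6 + j)² = (-6 - 150)² = (-156)² = 24336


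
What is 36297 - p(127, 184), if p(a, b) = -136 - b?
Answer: 36617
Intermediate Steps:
36297 - p(127, 184) = 36297 - (-136 - 1*184) = 36297 - (-136 - 184) = 36297 - 1*(-320) = 36297 + 320 = 36617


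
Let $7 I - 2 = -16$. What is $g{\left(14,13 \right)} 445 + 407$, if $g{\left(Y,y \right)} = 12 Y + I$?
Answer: $74277$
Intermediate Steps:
$I = -2$ ($I = \frac{2}{7} + \frac{1}{7} \left(-16\right) = \frac{2}{7} - \frac{16}{7} = -2$)
$g{\left(Y,y \right)} = -2 + 12 Y$ ($g{\left(Y,y \right)} = 12 Y - 2 = -2 + 12 Y$)
$g{\left(14,13 \right)} 445 + 407 = \left(-2 + 12 \cdot 14\right) 445 + 407 = \left(-2 + 168\right) 445 + 407 = 166 \cdot 445 + 407 = 73870 + 407 = 74277$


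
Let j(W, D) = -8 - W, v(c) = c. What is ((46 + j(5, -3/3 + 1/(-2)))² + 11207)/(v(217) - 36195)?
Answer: -6148/17989 ≈ -0.34176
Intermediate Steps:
((46 + j(5, -3/3 + 1/(-2)))² + 11207)/(v(217) - 36195) = ((46 + (-8 - 1*5))² + 11207)/(217 - 36195) = ((46 + (-8 - 5))² + 11207)/(-35978) = ((46 - 13)² + 11207)*(-1/35978) = (33² + 11207)*(-1/35978) = (1089 + 11207)*(-1/35978) = 12296*(-1/35978) = -6148/17989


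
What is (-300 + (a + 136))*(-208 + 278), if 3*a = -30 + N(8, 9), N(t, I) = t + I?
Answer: -35350/3 ≈ -11783.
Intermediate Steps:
N(t, I) = I + t
a = -13/3 (a = (-30 + (9 + 8))/3 = (-30 + 17)/3 = (1/3)*(-13) = -13/3 ≈ -4.3333)
(-300 + (a + 136))*(-208 + 278) = (-300 + (-13/3 + 136))*(-208 + 278) = (-300 + 395/3)*70 = -505/3*70 = -35350/3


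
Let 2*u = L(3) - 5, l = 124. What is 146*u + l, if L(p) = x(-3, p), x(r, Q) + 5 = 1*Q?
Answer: -387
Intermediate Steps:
x(r, Q) = -5 + Q (x(r, Q) = -5 + 1*Q = -5 + Q)
L(p) = -5 + p
u = -7/2 (u = ((-5 + 3) - 5)/2 = (-2 - 5)/2 = (½)*(-7) = -7/2 ≈ -3.5000)
146*u + l = 146*(-7/2) + 124 = -511 + 124 = -387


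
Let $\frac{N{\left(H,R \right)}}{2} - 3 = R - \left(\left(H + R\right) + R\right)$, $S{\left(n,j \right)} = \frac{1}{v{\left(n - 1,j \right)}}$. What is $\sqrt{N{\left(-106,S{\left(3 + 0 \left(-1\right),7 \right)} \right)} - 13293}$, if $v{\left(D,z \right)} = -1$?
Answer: $i \sqrt{13073} \approx 114.34 i$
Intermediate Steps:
$S{\left(n,j \right)} = -1$ ($S{\left(n,j \right)} = \frac{1}{-1} = -1$)
$N{\left(H,R \right)} = 6 - 2 H - 2 R$ ($N{\left(H,R \right)} = 6 + 2 \left(R - \left(\left(H + R\right) + R\right)\right) = 6 + 2 \left(R - \left(H + 2 R\right)\right) = 6 + 2 \left(- H - R\right) = 6 - \left(2 H + 2 R\right) = 6 - 2 H - 2 R$)
$\sqrt{N{\left(-106,S{\left(3 + 0 \left(-1\right),7 \right)} \right)} - 13293} = \sqrt{\left(6 - -212 - -2\right) - 13293} = \sqrt{\left(6 + 212 + 2\right) - 13293} = \sqrt{220 - 13293} = \sqrt{-13073} = i \sqrt{13073}$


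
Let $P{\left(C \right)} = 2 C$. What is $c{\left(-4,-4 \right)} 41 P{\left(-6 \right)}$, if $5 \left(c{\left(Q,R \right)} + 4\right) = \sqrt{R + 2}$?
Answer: $1968 - \frac{492 i \sqrt{2}}{5} \approx 1968.0 - 139.16 i$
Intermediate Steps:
$c{\left(Q,R \right)} = -4 + \frac{\sqrt{2 + R}}{5}$ ($c{\left(Q,R \right)} = -4 + \frac{\sqrt{R + 2}}{5} = -4 + \frac{\sqrt{2 + R}}{5}$)
$c{\left(-4,-4 \right)} 41 P{\left(-6 \right)} = \left(-4 + \frac{\sqrt{2 - 4}}{5}\right) 41 \cdot 2 \left(-6\right) = \left(-4 + \frac{\sqrt{-2}}{5}\right) 41 \left(-12\right) = \left(-4 + \frac{i \sqrt{2}}{5}\right) 41 \left(-12\right) = \left(-164 + \frac{41 i \sqrt{2}}{5}\right) \left(-12\right) = 1968 - \frac{492 i \sqrt{2}}{5}$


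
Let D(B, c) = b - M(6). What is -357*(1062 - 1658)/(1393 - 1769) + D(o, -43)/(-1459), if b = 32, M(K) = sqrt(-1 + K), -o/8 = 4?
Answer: -77611595/137146 + sqrt(5)/1459 ≈ -565.90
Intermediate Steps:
o = -32 (o = -8*4 = -32)
D(B, c) = 32 - sqrt(5) (D(B, c) = 32 - sqrt(-1 + 6) = 32 - sqrt(5))
-357*(1062 - 1658)/(1393 - 1769) + D(o, -43)/(-1459) = -357*(1062 - 1658)/(1393 - 1769) + (32 - sqrt(5))/(-1459) = -357/((-376/(-596))) + (32 - sqrt(5))*(-1/1459) = -357/((-376*(-1/596))) + (-32/1459 + sqrt(5)/1459) = -357/94/149 + (-32/1459 + sqrt(5)/1459) = -357*149/94 + (-32/1459 + sqrt(5)/1459) = -53193/94 + (-32/1459 + sqrt(5)/1459) = -77611595/137146 + sqrt(5)/1459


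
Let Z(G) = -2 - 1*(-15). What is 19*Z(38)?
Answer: 247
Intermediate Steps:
Z(G) = 13 (Z(G) = -2 + 15 = 13)
19*Z(38) = 19*13 = 247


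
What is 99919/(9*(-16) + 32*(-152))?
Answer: -99919/5008 ≈ -19.952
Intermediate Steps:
99919/(9*(-16) + 32*(-152)) = 99919/(-144 - 4864) = 99919/(-5008) = 99919*(-1/5008) = -99919/5008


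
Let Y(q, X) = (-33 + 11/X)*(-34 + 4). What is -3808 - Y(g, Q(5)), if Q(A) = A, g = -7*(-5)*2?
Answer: -4732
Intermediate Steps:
g = 70 (g = 35*2 = 70)
Y(q, X) = 990 - 330/X (Y(q, X) = (-33 + 11/X)*(-30) = 990 - 330/X)
-3808 - Y(g, Q(5)) = -3808 - (990 - 330/5) = -3808 - (990 - 330*⅕) = -3808 - (990 - 66) = -3808 - 1*924 = -3808 - 924 = -4732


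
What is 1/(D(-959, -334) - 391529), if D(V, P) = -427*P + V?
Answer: -1/249870 ≈ -4.0021e-6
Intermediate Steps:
D(V, P) = V - 427*P
1/(D(-959, -334) - 391529) = 1/((-959 - 427*(-334)) - 391529) = 1/((-959 + 142618) - 391529) = 1/(141659 - 391529) = 1/(-249870) = -1/249870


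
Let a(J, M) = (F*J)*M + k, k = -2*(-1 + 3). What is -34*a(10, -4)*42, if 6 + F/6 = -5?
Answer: -3764208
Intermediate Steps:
k = -4 (k = -2*2 = -4)
F = -66 (F = -36 + 6*(-5) = -36 - 30 = -66)
a(J, M) = -4 - 66*J*M (a(J, M) = (-66*J)*M - 4 = -66*J*M - 4 = -4 - 66*J*M)
-34*a(10, -4)*42 = -34*(-4 - 66*10*(-4))*42 = -34*(-4 + 2640)*42 = -34*2636*42 = -89624*42 = -3764208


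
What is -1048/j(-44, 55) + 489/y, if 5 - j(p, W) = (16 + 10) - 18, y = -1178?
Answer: 1233077/3534 ≈ 348.92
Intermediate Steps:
j(p, W) = -3 (j(p, W) = 5 - ((16 + 10) - 18) = 5 - (26 - 18) = 5 - 1*8 = 5 - 8 = -3)
-1048/j(-44, 55) + 489/y = -1048/(-3) + 489/(-1178) = -1048*(-⅓) + 489*(-1/1178) = 1048/3 - 489/1178 = 1233077/3534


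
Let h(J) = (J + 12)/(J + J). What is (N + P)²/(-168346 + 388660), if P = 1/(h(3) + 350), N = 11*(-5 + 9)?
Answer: 481182242/54750782925 ≈ 0.0087886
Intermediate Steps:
h(J) = (12 + J)/(2*J) (h(J) = (12 + J)/((2*J)) = (12 + J)*(1/(2*J)) = (12 + J)/(2*J))
N = 44 (N = 11*4 = 44)
P = 2/705 (P = 1/((½)*(12 + 3)/3 + 350) = 1/((½)*(⅓)*15 + 350) = 1/(5/2 + 350) = 1/(705/2) = 2/705 ≈ 0.0028369)
(N + P)²/(-168346 + 388660) = (44 + 2/705)²/(-168346 + 388660) = (31022/705)²/220314 = (962364484/497025)*(1/220314) = 481182242/54750782925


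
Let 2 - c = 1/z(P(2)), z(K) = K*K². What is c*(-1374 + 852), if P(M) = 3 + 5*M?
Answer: -2293146/2197 ≈ -1043.8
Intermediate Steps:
z(K) = K³
c = 4393/2197 (c = 2 - 1/((3 + 5*2)³) = 2 - 1/((3 + 10)³) = 2 - 1/(13³) = 2 - 1/2197 = 4393/2197 ≈ 1.9995)
c*(-1374 + 852) = 4393*(-1374 + 852)/2197 = (4393/2197)*(-522) = -2293146/2197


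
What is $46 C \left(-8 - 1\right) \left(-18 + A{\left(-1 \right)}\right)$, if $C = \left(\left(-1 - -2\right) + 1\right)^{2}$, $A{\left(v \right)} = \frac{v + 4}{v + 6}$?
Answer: $\frac{144072}{5} \approx 28814.0$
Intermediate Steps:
$A{\left(v \right)} = \frac{4 + v}{6 + v}$
$C = 4$ ($C = \left(\left(-1 + 2\right) + 1\right)^{2} = \left(1 + 1\right)^{2} = 2^{2} = 4$)
$46 C \left(-8 - 1\right) \left(-18 + A{\left(-1 \right)}\right) = 46 \cdot 4 \left(-8 - 1\right) \left(-18 + \frac{4 - 1}{6 - 1}\right) = 184 \left(- 9 \left(-18 + \frac{1}{5} \cdot 3\right)\right) = 184 \left(- 9 \left(-18 + \frac{3}{5}\right)\right) = 184 \left(\left(-9\right) \left(- \frac{87}{5}\right)\right) = 184 \cdot \frac{783}{5} = \frac{144072}{5}$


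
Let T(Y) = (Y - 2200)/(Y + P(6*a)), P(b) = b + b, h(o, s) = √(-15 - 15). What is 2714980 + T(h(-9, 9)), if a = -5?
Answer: 328516981/121 + 214*I*√30/363 ≈ 2.715e+6 + 3.229*I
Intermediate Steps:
h(o, s) = I*√30 (h(o, s) = √(-30) = I*√30)
P(b) = 2*b
T(Y) = (-2200 + Y)/(-60 + Y) (T(Y) = (Y - 2200)/(Y + 2*(6*(-5))) = (-2200 + Y)/(Y + 2*(-30)) = (-2200 + Y)/(Y - 60) = (-2200 + Y)/(-60 + Y))
2714980 + T(h(-9, 9)) = 2714980 + (-2200 + I*√30)/(-60 + I*√30)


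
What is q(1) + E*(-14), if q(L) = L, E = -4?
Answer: 57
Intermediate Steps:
q(1) + E*(-14) = 1 - 4*(-14) = 1 + 56 = 57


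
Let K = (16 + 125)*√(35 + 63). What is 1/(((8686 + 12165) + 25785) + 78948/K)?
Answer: 1261981819/58853697544402 - 2164491*√2/117707395088804 ≈ 2.1417e-5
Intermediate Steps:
K = 987*√2 (K = 141*√98 = 141*(7*√2) = 987*√2 ≈ 1395.8)
1/(((8686 + 12165) + 25785) + 78948/K) = 1/(((8686 + 12165) + 25785) + 78948/((987*√2))) = 1/((20851 + 25785) + 78948*(√2/1974)) = 1/(46636 + 13158*√2/329)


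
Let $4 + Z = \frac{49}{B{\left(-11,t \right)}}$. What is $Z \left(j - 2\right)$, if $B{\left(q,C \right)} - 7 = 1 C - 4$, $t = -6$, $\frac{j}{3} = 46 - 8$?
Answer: $- \frac{6832}{3} \approx -2277.3$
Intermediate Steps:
$j = 114$ ($j = 3 \left(46 - 8\right) = 3 \cdot 38 = 114$)
$B{\left(q,C \right)} = 3 + C$ ($B{\left(q,C \right)} = 7 + \left(1 C - 4\right) = 7 + \left(C - 4\right) = 7 + \left(-4 + C\right) = 3 + C$)
$Z = - \frac{61}{3}$ ($Z = -4 + \frac{49}{3 - 6} = -4 + \frac{49}{-3} = -4 + 49 \left(- \frac{1}{3}\right) = -4 - \frac{49}{3} = - \frac{61}{3} \approx -20.333$)
$Z \left(j - 2\right) = - \frac{61 \left(114 - 2\right)}{3} = \left(- \frac{61}{3}\right) 112 = - \frac{6832}{3}$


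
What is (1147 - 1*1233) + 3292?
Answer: 3206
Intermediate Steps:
(1147 - 1*1233) + 3292 = (1147 - 1233) + 3292 = -86 + 3292 = 3206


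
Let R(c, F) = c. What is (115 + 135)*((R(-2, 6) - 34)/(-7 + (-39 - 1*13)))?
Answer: 9000/59 ≈ 152.54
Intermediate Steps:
(115 + 135)*((R(-2, 6) - 34)/(-7 + (-39 - 1*13))) = (115 + 135)*((-2 - 34)/(-7 + (-39 - 1*13))) = 250*(-36/(-7 + (-39 - 13))) = 250*(-36/(-7 - 52)) = 250*(-36/(-59)) = 250*(-36*(-1/59)) = 250*(36/59) = 9000/59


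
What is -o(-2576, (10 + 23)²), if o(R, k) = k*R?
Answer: 2805264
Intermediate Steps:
o(R, k) = R*k
-o(-2576, (10 + 23)²) = -(-2576)*(10 + 23)² = -(-2576)*33² = -(-2576)*1089 = -1*(-2805264) = 2805264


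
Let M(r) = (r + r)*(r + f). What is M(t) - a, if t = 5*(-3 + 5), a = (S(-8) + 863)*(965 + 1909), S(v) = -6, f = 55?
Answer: -2461718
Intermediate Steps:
a = 2463018 (a = (-6 + 863)*(965 + 1909) = 857*2874 = 2463018)
t = 10 (t = 5*2 = 10)
M(r) = 2*r*(55 + r) (M(r) = (r + r)*(r + 55) = (2*r)*(55 + r) = 2*r*(55 + r))
M(t) - a = 2*10*(55 + 10) - 1*2463018 = 2*10*65 - 2463018 = 1300 - 2463018 = -2461718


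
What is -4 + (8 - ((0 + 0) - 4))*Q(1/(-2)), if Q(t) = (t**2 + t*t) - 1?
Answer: -10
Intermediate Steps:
Q(t) = -1 + 2*t**2 (Q(t) = (t**2 + t**2) - 1 = 2*t**2 - 1 = -1 + 2*t**2)
-4 + (8 - ((0 + 0) - 4))*Q(1/(-2)) = -4 + (8 - ((0 + 0) - 4))*(-1 + 2*(1/(-2))**2) = -4 + (8 - (0 - 4))*(-1 + 2*(-1/2)**2) = -4 + (8 - 1*(-4))*(-1 + 2*(1/4)) = -4 + (8 + 4)*(-1 + 1/2) = -4 + 12*(-1/2) = -4 - 6 = -10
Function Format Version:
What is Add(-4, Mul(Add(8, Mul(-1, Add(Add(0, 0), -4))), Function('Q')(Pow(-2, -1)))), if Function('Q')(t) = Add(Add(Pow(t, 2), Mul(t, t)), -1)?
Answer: -10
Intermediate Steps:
Function('Q')(t) = Add(-1, Mul(2, Pow(t, 2))) (Function('Q')(t) = Add(Add(Pow(t, 2), Pow(t, 2)), -1) = Add(Mul(2, Pow(t, 2)), -1) = Add(-1, Mul(2, Pow(t, 2))))
Add(-4, Mul(Add(8, Mul(-1, Add(Add(0, 0), -4))), Function('Q')(Pow(-2, -1)))) = Add(-4, Mul(Add(8, Mul(-1, Add(Add(0, 0), -4))), Add(-1, Mul(2, Pow(Pow(-2, -1), 2))))) = Add(-4, Mul(Add(8, Mul(-1, Add(0, -4))), Add(-1, Mul(2, Pow(Rational(-1, 2), 2))))) = Add(-4, Mul(Add(8, Mul(-1, -4)), Add(-1, Mul(2, Rational(1, 4))))) = Add(-4, Mul(Add(8, 4), Add(-1, Rational(1, 2)))) = Add(-4, Mul(12, Rational(-1, 2))) = Add(-4, -6) = -10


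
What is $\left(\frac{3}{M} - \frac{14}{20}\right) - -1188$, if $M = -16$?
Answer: $\frac{94969}{80} \approx 1187.1$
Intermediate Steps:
$\left(\frac{3}{M} - \frac{14}{20}\right) - -1188 = \left(\frac{3}{-16} - \frac{14}{20}\right) - -1188 = \left(3 \left(- \frac{1}{16}\right) - \frac{7}{10}\right) + 1188 = \left(- \frac{3}{16} - \frac{7}{10}\right) + 1188 = - \frac{71}{80} + 1188 = \frac{94969}{80}$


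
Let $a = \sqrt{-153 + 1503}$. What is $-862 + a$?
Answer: $-862 + 15 \sqrt{6} \approx -825.26$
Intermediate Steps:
$a = 15 \sqrt{6}$ ($a = \sqrt{1350} = 15 \sqrt{6} \approx 36.742$)
$-862 + a = -862 + 15 \sqrt{6}$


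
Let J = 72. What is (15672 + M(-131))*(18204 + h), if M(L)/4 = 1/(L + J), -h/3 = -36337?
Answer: 117628586460/59 ≈ 1.9937e+9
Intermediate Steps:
h = 109011 (h = -3*(-36337) = 109011)
M(L) = 4/(72 + L) (M(L) = 4/(L + 72) = 4/(72 + L))
(15672 + M(-131))*(18204 + h) = (15672 + 4/(72 - 131))*(18204 + 109011) = (15672 + 4/(-59))*127215 = (15672 + 4*(-1/59))*127215 = (15672 - 4/59)*127215 = (924644/59)*127215 = 117628586460/59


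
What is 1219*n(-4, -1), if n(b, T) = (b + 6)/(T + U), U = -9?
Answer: -1219/5 ≈ -243.80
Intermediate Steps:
n(b, T) = (6 + b)/(-9 + T) (n(b, T) = (b + 6)/(T - 9) = (6 + b)/(-9 + T))
1219*n(-4, -1) = 1219*((6 - 4)/(-9 - 1)) = 1219*(2/(-10)) = 1219*(-1/10*2) = 1219*(-1/5) = -1219/5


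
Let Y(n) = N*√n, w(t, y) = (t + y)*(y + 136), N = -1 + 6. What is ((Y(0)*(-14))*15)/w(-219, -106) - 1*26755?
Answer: -26755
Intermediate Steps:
N = 5
w(t, y) = (136 + y)*(t + y) (w(t, y) = (t + y)*(136 + y) = (136 + y)*(t + y))
Y(n) = 5*√n
((Y(0)*(-14))*15)/w(-219, -106) - 1*26755 = (((5*√0)*(-14))*15)/((-106)² + 136*(-219) + 136*(-106) - 219*(-106)) - 1*26755 = (((5*0)*(-14))*15)/(11236 - 29784 - 14416 + 23214) - 26755 = ((0*(-14))*15)/(-9750) - 26755 = (0*15)*(-1/9750) - 26755 = 0*(-1/9750) - 26755 = 0 - 26755 = -26755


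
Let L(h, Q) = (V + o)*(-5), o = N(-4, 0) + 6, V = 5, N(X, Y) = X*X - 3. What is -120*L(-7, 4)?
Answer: 14400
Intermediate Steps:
N(X, Y) = -3 + X² (N(X, Y) = X² - 3 = -3 + X²)
o = 19 (o = (-3 + (-4)²) + 6 = (-3 + 16) + 6 = 13 + 6 = 19)
L(h, Q) = -120 (L(h, Q) = (5 + 19)*(-5) = 24*(-5) = -120)
-120*L(-7, 4) = -120*(-120) = 14400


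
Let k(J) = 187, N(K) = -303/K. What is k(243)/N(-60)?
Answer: 3740/101 ≈ 37.030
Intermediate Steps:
k(243)/N(-60) = 187/((-303/(-60))) = 187/((-303*(-1/60))) = 187/(101/20) = 187*(20/101) = 3740/101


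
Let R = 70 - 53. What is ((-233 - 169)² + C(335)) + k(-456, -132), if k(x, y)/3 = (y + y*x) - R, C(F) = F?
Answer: 342068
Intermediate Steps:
R = 17
k(x, y) = -51 + 3*y + 3*x*y (k(x, y) = 3*((y + y*x) - 1*17) = 3*((y + x*y) - 17) = 3*(-17 + y + x*y) = -51 + 3*y + 3*x*y)
((-233 - 169)² + C(335)) + k(-456, -132) = ((-233 - 169)² + 335) + (-51 + 3*(-132) + 3*(-456)*(-132)) = ((-402)² + 335) + (-51 - 396 + 180576) = (161604 + 335) + 180129 = 161939 + 180129 = 342068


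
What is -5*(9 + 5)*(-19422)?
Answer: 1359540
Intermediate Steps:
-5*(9 + 5)*(-19422) = -5*14*(-19422) = -70*(-19422) = 1359540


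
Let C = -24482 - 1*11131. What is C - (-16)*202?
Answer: -32381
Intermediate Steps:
C = -35613 (C = -24482 - 11131 = -35613)
C - (-16)*202 = -35613 - (-16)*202 = -35613 - 1*(-3232) = -35613 + 3232 = -32381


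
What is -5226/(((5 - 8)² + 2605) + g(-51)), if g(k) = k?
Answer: -5226/2563 ≈ -2.0390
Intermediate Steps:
-5226/(((5 - 8)² + 2605) + g(-51)) = -5226/(((5 - 8)² + 2605) - 51) = -5226/(((-3)² + 2605) - 51) = -5226/((9 + 2605) - 51) = -5226/(2614 - 51) = -5226/2563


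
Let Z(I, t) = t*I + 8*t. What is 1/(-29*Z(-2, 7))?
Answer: -1/1218 ≈ -0.00082102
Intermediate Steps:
Z(I, t) = 8*t + I*t (Z(I, t) = I*t + 8*t = 8*t + I*t)
1/(-29*Z(-2, 7)) = 1/(-203*(8 - 2)) = 1/(-203*6) = 1/(-29*42) = 1/(-1218) = -1/1218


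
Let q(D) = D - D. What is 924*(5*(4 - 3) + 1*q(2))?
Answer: 4620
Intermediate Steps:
q(D) = 0
924*(5*(4 - 3) + 1*q(2)) = 924*(5*(4 - 3) + 1*0) = 924*(5*1 + 0) = 924*(5 + 0) = 924*5 = 4620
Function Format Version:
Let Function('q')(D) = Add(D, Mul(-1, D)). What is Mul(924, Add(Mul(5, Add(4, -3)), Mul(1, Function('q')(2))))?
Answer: 4620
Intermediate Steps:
Function('q')(D) = 0
Mul(924, Add(Mul(5, Add(4, -3)), Mul(1, Function('q')(2)))) = Mul(924, Add(Mul(5, Add(4, -3)), Mul(1, 0))) = Mul(924, Add(Mul(5, 1), 0)) = Mul(924, Add(5, 0)) = Mul(924, 5) = 4620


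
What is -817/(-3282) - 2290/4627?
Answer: -3735521/15185814 ≈ -0.24599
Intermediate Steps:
-817/(-3282) - 2290/4627 = -817*(-1/3282) - 2290*1/4627 = 817/3282 - 2290/4627 = -3735521/15185814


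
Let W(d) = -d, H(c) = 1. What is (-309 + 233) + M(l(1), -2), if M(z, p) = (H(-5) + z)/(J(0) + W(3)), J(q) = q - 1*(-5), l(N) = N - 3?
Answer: -153/2 ≈ -76.500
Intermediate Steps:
l(N) = -3 + N
J(q) = 5 + q (J(q) = q + 5 = 5 + q)
M(z, p) = ½ + z/2 (M(z, p) = (1 + z)/((5 + 0) - 1*3) = (1 + z)/(5 - 3) = (1 + z)/2 = (1 + z)*(½) = ½ + z/2)
(-309 + 233) + M(l(1), -2) = (-309 + 233) + (½ + (-3 + 1)/2) = -76 + (½ + (½)*(-2)) = -76 + (½ - 1) = -76 - ½ = -153/2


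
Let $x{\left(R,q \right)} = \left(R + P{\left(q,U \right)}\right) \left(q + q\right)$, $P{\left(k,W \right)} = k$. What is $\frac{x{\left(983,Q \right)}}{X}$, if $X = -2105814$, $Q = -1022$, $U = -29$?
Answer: $- \frac{13286}{350969} \approx -0.037855$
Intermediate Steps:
$x{\left(R,q \right)} = 2 q \left(R + q\right)$ ($x{\left(R,q \right)} = \left(R + q\right) \left(q + q\right) = \left(R + q\right) 2 q = 2 q \left(R + q\right)$)
$\frac{x{\left(983,Q \right)}}{X} = \frac{2 \left(-1022\right) \left(983 - 1022\right)}{-2105814} = 2 \left(-1022\right) \left(-39\right) \left(- \frac{1}{2105814}\right) = 79716 \left(- \frac{1}{2105814}\right) = - \frac{13286}{350969}$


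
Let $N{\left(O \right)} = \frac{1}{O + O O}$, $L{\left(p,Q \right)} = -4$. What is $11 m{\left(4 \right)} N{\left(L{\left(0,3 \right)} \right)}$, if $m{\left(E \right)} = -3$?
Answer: $- \frac{11}{4} \approx -2.75$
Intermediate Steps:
$N{\left(O \right)} = \frac{1}{O + O^{2}}$
$11 m{\left(4 \right)} N{\left(L{\left(0,3 \right)} \right)} = 11 \left(-3\right) \frac{1}{\left(-4\right) \left(1 - 4\right)} = - 33 \left(- \frac{1}{4 \left(-3\right)}\right) = - 33 \left(\left(- \frac{1}{4}\right) \left(- \frac{1}{3}\right)\right) = \left(-33\right) \frac{1}{12} = - \frac{11}{4}$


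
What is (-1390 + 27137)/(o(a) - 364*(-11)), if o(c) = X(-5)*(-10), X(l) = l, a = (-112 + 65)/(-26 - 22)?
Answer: 25747/4054 ≈ 6.3510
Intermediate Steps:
a = 47/48 (a = -47/(-48) = -47*(-1/48) = 47/48 ≈ 0.97917)
o(c) = 50 (o(c) = -5*(-10) = 50)
(-1390 + 27137)/(o(a) - 364*(-11)) = (-1390 + 27137)/(50 - 364*(-11)) = 25747/(50 + 4004) = 25747/4054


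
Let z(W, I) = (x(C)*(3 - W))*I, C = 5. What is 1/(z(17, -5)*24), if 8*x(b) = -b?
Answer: -1/1050 ≈ -0.00095238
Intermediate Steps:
x(b) = -b/8 (x(b) = (-b)/8 = -b/8)
z(W, I) = I*(-15/8 + 5*W/8) (z(W, I) = ((-⅛*5)*(3 - W))*I = (-5*(3 - W)/8)*I = (-15/8 + 5*W/8)*I = I*(-15/8 + 5*W/8))
1/(z(17, -5)*24) = 1/(((5/8)*(-5)*(-3 + 17))*24) = 1/(((5/8)*(-5)*14)*24) = 1/(-175/4*24) = 1/(-1050) = -1/1050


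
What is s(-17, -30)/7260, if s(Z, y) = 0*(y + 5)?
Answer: 0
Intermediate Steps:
s(Z, y) = 0 (s(Z, y) = 0*(5 + y) = 0)
s(-17, -30)/7260 = 0/7260 = 0*(1/7260) = 0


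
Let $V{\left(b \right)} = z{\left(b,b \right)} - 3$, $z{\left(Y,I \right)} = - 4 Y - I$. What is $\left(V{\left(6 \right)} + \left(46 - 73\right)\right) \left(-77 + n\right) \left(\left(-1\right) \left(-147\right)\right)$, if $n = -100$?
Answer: $1561140$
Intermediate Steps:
$z{\left(Y,I \right)} = - I - 4 Y$
$V{\left(b \right)} = -3 - 5 b$ ($V{\left(b \right)} = \left(- b - 4 b\right) - 3 = - 5 b - 3 = -3 - 5 b$)
$\left(V{\left(6 \right)} + \left(46 - 73\right)\right) \left(-77 + n\right) \left(\left(-1\right) \left(-147\right)\right) = \left(\left(-3 - 30\right) + \left(46 - 73\right)\right) \left(-77 - 100\right) \left(\left(-1\right) \left(-147\right)\right) = \left(\left(-3 - 30\right) + \left(46 - 73\right)\right) \left(-177\right) 147 = \left(-33 - 27\right) \left(-177\right) 147 = \left(-60\right) \left(-177\right) 147 = 10620 \cdot 147 = 1561140$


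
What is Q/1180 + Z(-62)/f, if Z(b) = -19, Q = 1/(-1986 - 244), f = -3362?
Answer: 24996619/4423383400 ≈ 0.0056510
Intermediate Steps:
Q = -1/2230 (Q = 1/(-2230) = -1/2230 ≈ -0.00044843)
Q/1180 + Z(-62)/f = -1/2230/1180 - 19/(-3362) = -1/2230*1/1180 - 19*(-1/3362) = -1/2631400 + 19/3362 = 24996619/4423383400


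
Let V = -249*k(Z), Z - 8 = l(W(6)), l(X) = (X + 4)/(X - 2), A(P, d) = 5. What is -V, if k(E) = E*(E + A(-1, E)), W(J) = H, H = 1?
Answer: 5976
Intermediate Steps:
W(J) = 1
l(X) = (4 + X)/(-2 + X)
Z = 3 (Z = 8 + (4 + 1)/(-2 + 1) = 8 + 5/(-1) = 8 - 1*5 = 8 - 5 = 3)
k(E) = E*(5 + E) (k(E) = E*(E + 5) = E*(5 + E))
V = -5976 (V = -747*(5 + 3) = -747*8 = -249*24 = -5976)
-V = -1*(-5976) = 5976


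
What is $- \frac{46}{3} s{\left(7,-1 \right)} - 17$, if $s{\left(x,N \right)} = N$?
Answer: $- \frac{5}{3} \approx -1.6667$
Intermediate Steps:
$- \frac{46}{3} s{\left(7,-1 \right)} - 17 = - \frac{46}{3} \left(-1\right) - 17 = \left(-46\right) \frac{1}{3} \left(-1\right) - 17 = \left(- \frac{46}{3}\right) \left(-1\right) - 17 = \frac{46}{3} - 17 = - \frac{5}{3}$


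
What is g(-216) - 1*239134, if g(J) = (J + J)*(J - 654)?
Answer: 136706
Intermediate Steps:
g(J) = 2*J*(-654 + J) (g(J) = (2*J)*(-654 + J) = 2*J*(-654 + J))
g(-216) - 1*239134 = 2*(-216)*(-654 - 216) - 1*239134 = 2*(-216)*(-870) - 239134 = 375840 - 239134 = 136706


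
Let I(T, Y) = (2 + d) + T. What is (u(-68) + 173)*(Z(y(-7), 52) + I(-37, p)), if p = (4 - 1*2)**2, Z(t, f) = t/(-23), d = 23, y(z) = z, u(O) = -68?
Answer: -28245/23 ≈ -1228.0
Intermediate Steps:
Z(t, f) = -t/23 (Z(t, f) = t*(-1/23) = -t/23)
p = 4 (p = (4 - 2)**2 = 2**2 = 4)
I(T, Y) = 25 + T (I(T, Y) = (2 + 23) + T = 25 + T)
(u(-68) + 173)*(Z(y(-7), 52) + I(-37, p)) = (-68 + 173)*(-1/23*(-7) + (25 - 37)) = 105*(7/23 - 12) = 105*(-269/23) = -28245/23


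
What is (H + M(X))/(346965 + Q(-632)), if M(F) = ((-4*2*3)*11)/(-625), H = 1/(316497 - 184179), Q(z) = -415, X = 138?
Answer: 34932577/28659251812500 ≈ 1.2189e-6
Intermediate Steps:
H = 1/132318 ≈ 7.5576e-6
M(F) = 264/625 (M(F) = (-8*3*11)*(-1/625) = -24*11*(-1/625) = -264*(-1/625) = 264/625)
(H + M(X))/(346965 + Q(-632)) = (1/132318 + 264/625)/(346965 - 415) = (34932577/82698750)/346550 = (34932577/82698750)*(1/346550) = 34932577/28659251812500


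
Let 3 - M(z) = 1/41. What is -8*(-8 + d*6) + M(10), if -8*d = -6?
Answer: 1270/41 ≈ 30.976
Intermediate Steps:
d = 3/4 (d = -1/8*(-6) = 3/4 ≈ 0.75000)
M(z) = 122/41 (M(z) = 3 - 1/41 = 122/41)
-8*(-8 + d*6) + M(10) = -8*(-8 + (3/4)*6) + 122/41 = -8*(-8 + 9/2) + 122/41 = -8*(-7/2) + 122/41 = 28 + 122/41 = 1270/41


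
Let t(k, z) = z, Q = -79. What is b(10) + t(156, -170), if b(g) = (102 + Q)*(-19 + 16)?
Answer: -239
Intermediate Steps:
b(g) = -69 (b(g) = (102 - 79)*(-19 + 16) = 23*(-3) = -69)
b(10) + t(156, -170) = -69 - 170 = -239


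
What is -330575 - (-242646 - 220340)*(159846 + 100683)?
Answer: 120620949019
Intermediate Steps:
-330575 - (-242646 - 220340)*(159846 + 100683) = -330575 - (-462986)*260529 = -330575 - 1*(-120621279594) = -330575 + 120621279594 = 120620949019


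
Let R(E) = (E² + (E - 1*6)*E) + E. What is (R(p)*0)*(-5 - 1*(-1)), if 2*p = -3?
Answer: 0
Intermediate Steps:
p = -3/2 (p = (½)*(-3) = -3/2 ≈ -1.5000)
R(E) = E + E² + E*(-6 + E) (R(E) = (E² + (E - 6)*E) + E = (E² + (-6 + E)*E) + E = (E² + E*(-6 + E)) + E = E + E² + E*(-6 + E))
(R(p)*0)*(-5 - 1*(-1)) = (-3*(-5 + 2*(-3/2))/2*0)*(-5 - 1*(-1)) = (-3*(-5 - 3)/2*0)*(-5 + 1) = (-3/2*(-8)*0)*(-4) = (12*0)*(-4) = 0*(-4) = 0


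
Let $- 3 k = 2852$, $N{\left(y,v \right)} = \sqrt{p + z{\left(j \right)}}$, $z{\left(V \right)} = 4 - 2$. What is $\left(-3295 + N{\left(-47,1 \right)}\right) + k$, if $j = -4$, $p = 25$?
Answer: $- \frac{12737}{3} + 3 \sqrt{3} \approx -4240.5$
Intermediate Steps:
$z{\left(V \right)} = 2$
$N{\left(y,v \right)} = 3 \sqrt{3}$ ($N{\left(y,v \right)} = \sqrt{25 + 2} = \sqrt{27} = 3 \sqrt{3}$)
$k = - \frac{2852}{3}$ ($k = \left(- \frac{1}{3}\right) 2852 = - \frac{2852}{3} \approx -950.67$)
$\left(-3295 + N{\left(-47,1 \right)}\right) + k = \left(-3295 + 3 \sqrt{3}\right) - \frac{2852}{3} = - \frac{12737}{3} + 3 \sqrt{3}$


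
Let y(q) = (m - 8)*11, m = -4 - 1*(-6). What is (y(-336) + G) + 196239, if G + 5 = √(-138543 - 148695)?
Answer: 196168 + 7*I*√5862 ≈ 1.9617e+5 + 535.95*I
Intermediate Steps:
m = 2 (m = -4 + 6 = 2)
y(q) = -66 (y(q) = (2 - 8)*11 = -6*11 = -66)
G = -5 + 7*I*√5862 (G = -5 + √(-138543 - 148695) = -5 + √(-287238) = -5 + 7*I*√5862 ≈ -5.0 + 535.95*I)
(y(-336) + G) + 196239 = (-66 + (-5 + 7*I*√5862)) + 196239 = (-71 + 7*I*√5862) + 196239 = 196168 + 7*I*√5862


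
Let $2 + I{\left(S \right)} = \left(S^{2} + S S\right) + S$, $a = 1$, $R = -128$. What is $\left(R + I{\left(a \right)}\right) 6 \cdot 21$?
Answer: $-16002$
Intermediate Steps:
$I{\left(S \right)} = -2 + S + 2 S^{2}$ ($I{\left(S \right)} = -2 + \left(\left(S^{2} + S S\right) + S\right) = -2 + \left(\left(S^{2} + S^{2}\right) + S\right) = -2 + \left(2 S^{2} + S\right) = -2 + \left(S + 2 S^{2}\right) = -2 + S + 2 S^{2}$)
$\left(R + I{\left(a \right)}\right) 6 \cdot 21 = \left(-128 + \left(-2 + 1 + 2 \cdot 1^{2}\right)\right) 6 \cdot 21 = \left(-128 + \left(-2 + 1 + 2 \cdot 1\right)\right) 126 = \left(-128 + \left(-2 + 1 + 2\right)\right) 126 = \left(-128 + 1\right) 126 = \left(-127\right) 126 = -16002$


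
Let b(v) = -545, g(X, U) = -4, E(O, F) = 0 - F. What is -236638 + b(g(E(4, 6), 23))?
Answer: -237183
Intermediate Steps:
E(O, F) = -F
-236638 + b(g(E(4, 6), 23)) = -236638 - 545 = -237183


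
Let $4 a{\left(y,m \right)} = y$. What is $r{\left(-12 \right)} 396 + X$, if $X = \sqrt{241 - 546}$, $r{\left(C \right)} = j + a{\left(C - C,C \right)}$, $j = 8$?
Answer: $3168 + i \sqrt{305} \approx 3168.0 + 17.464 i$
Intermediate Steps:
$a{\left(y,m \right)} = \frac{y}{4}$
$r{\left(C \right)} = 8$ ($r{\left(C \right)} = 8 + \frac{C - C}{4} = 8 + \frac{1}{4} \cdot 0 = 8 + 0 = 8$)
$X = i \sqrt{305}$ ($X = \sqrt{-305} = i \sqrt{305} \approx 17.464 i$)
$r{\left(-12 \right)} 396 + X = 8 \cdot 396 + i \sqrt{305} = 3168 + i \sqrt{305}$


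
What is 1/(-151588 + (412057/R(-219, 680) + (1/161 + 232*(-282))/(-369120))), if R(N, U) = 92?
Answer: -59428320/8742437299177 ≈ -6.7977e-6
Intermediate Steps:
1/(-151588 + (412057/R(-219, 680) + (1/161 + 232*(-282))/(-369120))) = 1/(-151588 + (412057/92 + (1/161 + 232*(-282))/(-369120))) = 1/(-151588 + (412057*(1/92) + (1/161 - 65424)*(-1/369120))) = 1/(-151588 + (412057/92 - 10533263/161*(-1/369120))) = 1/(-151588 + (412057/92 + 10533263/59428320)) = 1/(-151588 + 266182872983/59428320) = 1/(-8742437299177/59428320) = -59428320/8742437299177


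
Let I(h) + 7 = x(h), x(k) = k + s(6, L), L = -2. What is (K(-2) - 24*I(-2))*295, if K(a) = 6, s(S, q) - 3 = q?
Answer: 58410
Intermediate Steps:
s(S, q) = 3 + q
x(k) = 1 + k (x(k) = k + (3 - 2) = k + 1 = 1 + k)
I(h) = -6 + h (I(h) = -7 + (1 + h) = -6 + h)
(K(-2) - 24*I(-2))*295 = (6 - 24*(-6 - 2))*295 = (6 - 24*(-8))*295 = (6 + 192)*295 = 198*295 = 58410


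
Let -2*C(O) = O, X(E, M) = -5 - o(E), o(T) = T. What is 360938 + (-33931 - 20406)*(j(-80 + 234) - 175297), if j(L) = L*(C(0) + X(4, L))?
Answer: 9600785109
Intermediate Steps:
X(E, M) = -5 - E
C(O) = -O/2
j(L) = -9*L (j(L) = L*(-½*0 + (-5 - 1*4)) = L*(0 + (-5 - 4)) = L*(0 - 9) = L*(-9) = -9*L)
360938 + (-33931 - 20406)*(j(-80 + 234) - 175297) = 360938 + (-33931 - 20406)*(-9*(-80 + 234) - 175297) = 360938 - 54337*(-9*154 - 175297) = 360938 - 54337*(-1386 - 175297) = 360938 - 54337*(-176683) = 360938 + 9600424171 = 9600785109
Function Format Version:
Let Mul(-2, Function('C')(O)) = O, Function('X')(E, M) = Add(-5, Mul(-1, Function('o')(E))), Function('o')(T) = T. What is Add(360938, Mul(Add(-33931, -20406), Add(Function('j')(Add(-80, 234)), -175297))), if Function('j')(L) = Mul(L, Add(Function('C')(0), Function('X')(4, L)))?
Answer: 9600785109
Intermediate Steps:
Function('X')(E, M) = Add(-5, Mul(-1, E))
Function('C')(O) = Mul(Rational(-1, 2), O)
Function('j')(L) = Mul(-9, L) (Function('j')(L) = Mul(L, Add(Mul(Rational(-1, 2), 0), Add(-5, Mul(-1, 4)))) = Mul(L, Add(0, Add(-5, -4))) = Mul(L, Add(0, -9)) = Mul(L, -9) = Mul(-9, L))
Add(360938, Mul(Add(-33931, -20406), Add(Function('j')(Add(-80, 234)), -175297))) = Add(360938, Mul(Add(-33931, -20406), Add(Mul(-9, Add(-80, 234)), -175297))) = Add(360938, Mul(-54337, Add(Mul(-9, 154), -175297))) = Add(360938, Mul(-54337, Add(-1386, -175297))) = Add(360938, Mul(-54337, -176683)) = Add(360938, 9600424171) = 9600785109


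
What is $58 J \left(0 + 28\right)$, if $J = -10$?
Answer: $-16240$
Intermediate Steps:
$58 J \left(0 + 28\right) = 58 \left(-10\right) \left(0 + 28\right) = \left(-580\right) 28 = -16240$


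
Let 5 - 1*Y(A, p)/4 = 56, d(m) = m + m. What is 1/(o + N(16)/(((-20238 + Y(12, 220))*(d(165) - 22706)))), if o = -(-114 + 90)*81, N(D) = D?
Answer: 28588137/55575338329 ≈ 0.00051440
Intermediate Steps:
d(m) = 2*m
Y(A, p) = -204 (Y(A, p) = 20 - 4*56 = 20 - 224 = -204)
o = 1944 (o = -(-24)*81 = -1*(-1944) = 1944)
1/(o + N(16)/(((-20238 + Y(12, 220))*(d(165) - 22706)))) = 1/(1944 + 16/(((-20238 - 204)*(2*165 - 22706)))) = 1/(1944 + 16/((-20442*(330 - 22706)))) = 1/(1944 + 16/((-20442*(-22376)))) = 1/(1944 + 16/457410192) = 1/(1944 + 16*(1/457410192)) = 1/(1944 + 1/28588137) = 1/(55575338329/28588137) = 28588137/55575338329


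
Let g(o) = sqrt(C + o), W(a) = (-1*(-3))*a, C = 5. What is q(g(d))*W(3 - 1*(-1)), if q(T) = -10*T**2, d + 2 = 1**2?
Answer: -480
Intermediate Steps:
W(a) = 3*a
d = -1 (d = -2 + 1**2 = -2 + 1 = -1)
g(o) = sqrt(5 + o)
q(g(d))*W(3 - 1*(-1)) = (-10*(sqrt(5 - 1))**2)*(3*(3 - 1*(-1))) = (-10*(sqrt(4))**2)*(3*(3 + 1)) = (-10*2**2)*(3*4) = -10*4*12 = -40*12 = -480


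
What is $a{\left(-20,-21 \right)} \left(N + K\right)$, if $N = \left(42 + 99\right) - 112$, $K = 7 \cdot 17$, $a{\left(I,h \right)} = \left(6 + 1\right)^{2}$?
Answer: $7252$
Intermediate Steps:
$a{\left(I,h \right)} = 49$ ($a{\left(I,h \right)} = 7^{2} = 49$)
$K = 119$
$N = 29$ ($N = 141 - 112 = 29$)
$a{\left(-20,-21 \right)} \left(N + K\right) = 49 \left(29 + 119\right) = 49 \cdot 148 = 7252$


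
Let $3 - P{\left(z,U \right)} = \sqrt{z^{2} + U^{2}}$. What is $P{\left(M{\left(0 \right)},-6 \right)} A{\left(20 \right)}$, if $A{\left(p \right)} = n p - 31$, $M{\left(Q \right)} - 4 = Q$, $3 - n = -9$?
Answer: $627 - 418 \sqrt{13} \approx -880.12$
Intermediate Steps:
$n = 12$ ($n = 3 - -9 = 3 + 9 = 12$)
$M{\left(Q \right)} = 4 + Q$
$A{\left(p \right)} = -31 + 12 p$ ($A{\left(p \right)} = 12 p - 31 = -31 + 12 p$)
$P{\left(z,U \right)} = 3 - \sqrt{U^{2} + z^{2}}$ ($P{\left(z,U \right)} = 3 - \sqrt{z^{2} + U^{2}} = 3 - \sqrt{U^{2} + z^{2}}$)
$P{\left(M{\left(0 \right)},-6 \right)} A{\left(20 \right)} = \left(3 - \sqrt{\left(-6\right)^{2} + \left(4 + 0\right)^{2}}\right) \left(-31 + 12 \cdot 20\right) = \left(3 - \sqrt{36 + 4^{2}}\right) \left(-31 + 240\right) = \left(3 - \sqrt{36 + 16}\right) 209 = \left(3 - \sqrt{52}\right) 209 = \left(3 - 2 \sqrt{13}\right) 209 = 627 - 418 \sqrt{13}$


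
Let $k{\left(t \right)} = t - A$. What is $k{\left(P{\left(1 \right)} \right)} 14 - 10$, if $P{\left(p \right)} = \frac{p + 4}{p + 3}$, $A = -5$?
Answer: $\frac{155}{2} \approx 77.5$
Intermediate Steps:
$P{\left(p \right)} = \frac{4 + p}{3 + p}$
$k{\left(t \right)} = 5 + t$ ($k{\left(t \right)} = t - -5 = t + 5 = 5 + t$)
$k{\left(P{\left(1 \right)} \right)} 14 - 10 = \left(5 + \frac{4 + 1}{3 + 1}\right) 14 - 10 = \left(5 + \frac{1}{4} \cdot 5\right) 14 - 10 = \left(5 + \frac{5}{4}\right) 14 - 10 = \frac{25}{4} \cdot 14 - 10 = \frac{175}{2} - 10 = \frac{155}{2}$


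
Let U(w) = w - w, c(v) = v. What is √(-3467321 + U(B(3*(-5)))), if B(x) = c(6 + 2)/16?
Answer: I*√3467321 ≈ 1862.1*I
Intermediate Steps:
B(x) = ½ (B(x) = (6 + 2)/16 = 8*(1/16) = ½)
U(w) = 0
√(-3467321 + U(B(3*(-5)))) = √(-3467321 + 0) = √(-3467321) = I*√3467321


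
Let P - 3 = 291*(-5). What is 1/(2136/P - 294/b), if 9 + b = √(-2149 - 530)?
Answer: -181621/10868230 - 717409*I*√2679/206496370 ≈ -0.016711 - 0.17982*I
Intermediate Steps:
b = -9 + I*√2679 (b = -9 + √(-2149 - 530) = -9 + √(-2679) = -9 + I*√2679 ≈ -9.0 + 51.759*I)
P = -1452 (P = 3 + 291*(-5) = 3 - 1455 = -1452)
1/(2136/P - 294/b) = 1/(2136/(-1452) - 294/(-9 + I*√2679)) = 1/(2136*(-1/1452) - 294/(-9 + I*√2679)) = 1/(-178/121 - 294/(-9 + I*√2679))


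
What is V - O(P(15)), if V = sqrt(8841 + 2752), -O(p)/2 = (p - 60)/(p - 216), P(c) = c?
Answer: 30/67 + sqrt(11593) ≈ 108.12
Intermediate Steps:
O(p) = -2*(-60 + p)/(-216 + p) (O(p) = -2*(p - 60)/(p - 216) = -2*(-60 + p)/(-216 + p))
V = sqrt(11593) ≈ 107.67
V - O(P(15)) = sqrt(11593) - 2*(60 - 1*15)/(-216 + 15) = sqrt(11593) - 2*(60 - 15)/(-201) = sqrt(11593) - 2*(-1)*45/201 = sqrt(11593) - 1*(-30/67) = sqrt(11593) + 30/67 = 30/67 + sqrt(11593)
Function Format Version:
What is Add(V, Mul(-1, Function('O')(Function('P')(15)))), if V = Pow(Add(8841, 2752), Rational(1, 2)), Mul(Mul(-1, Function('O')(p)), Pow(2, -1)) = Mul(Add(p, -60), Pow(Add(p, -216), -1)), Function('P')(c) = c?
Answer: Add(Rational(30, 67), Pow(11593, Rational(1, 2))) ≈ 108.12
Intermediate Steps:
Function('O')(p) = Mul(-2, Pow(Add(-216, p), -1), Add(-60, p)) (Function('O')(p) = Mul(-2, Mul(Add(p, -60), Pow(Add(p, -216), -1))) = Mul(-2, Mul(Add(-60, p), Pow(Add(-216, p), -1))) = Mul(-2, Mul(Pow(Add(-216, p), -1), Add(-60, p))) = Mul(-2, Pow(Add(-216, p), -1), Add(-60, p)))
V = Pow(11593, Rational(1, 2)) ≈ 107.67
Add(V, Mul(-1, Function('O')(Function('P')(15)))) = Add(Pow(11593, Rational(1, 2)), Mul(-1, Mul(2, Pow(Add(-216, 15), -1), Add(60, Mul(-1, 15))))) = Add(Pow(11593, Rational(1, 2)), Mul(-1, Mul(2, Pow(-201, -1), Add(60, -15)))) = Add(Pow(11593, Rational(1, 2)), Mul(-1, Mul(2, Rational(-1, 201), 45))) = Add(Pow(11593, Rational(1, 2)), Mul(-1, Rational(-30, 67))) = Add(Pow(11593, Rational(1, 2)), Rational(30, 67)) = Add(Rational(30, 67), Pow(11593, Rational(1, 2)))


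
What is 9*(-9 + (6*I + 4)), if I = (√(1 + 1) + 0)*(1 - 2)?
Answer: -45 - 54*√2 ≈ -121.37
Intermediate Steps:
I = -√2 (I = (√2 + 0)*(-1) = √2*(-1) = -√2 ≈ -1.4142)
9*(-9 + (6*I + 4)) = 9*(-9 + (6*(-√2) + 4)) = 9*(-9 + (-6*√2 + 4)) = 9*(-9 + (4 - 6*√2)) = 9*(-5 - 6*√2) = -45 - 54*√2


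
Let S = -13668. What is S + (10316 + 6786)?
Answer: 3434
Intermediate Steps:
S + (10316 + 6786) = -13668 + (10316 + 6786) = -13668 + 17102 = 3434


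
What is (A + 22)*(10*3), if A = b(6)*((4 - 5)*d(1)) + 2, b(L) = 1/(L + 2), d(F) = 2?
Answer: 1425/2 ≈ 712.50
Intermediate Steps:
b(L) = 1/(2 + L)
A = 7/4 (A = ((4 - 5)*2)/(2 + 6) + 2 = (-1*2)/8 + 2 = (1/8)*(-2) + 2 = -1/4 + 2 = 7/4 ≈ 1.7500)
(A + 22)*(10*3) = (7/4 + 22)*(10*3) = (95/4)*30 = 1425/2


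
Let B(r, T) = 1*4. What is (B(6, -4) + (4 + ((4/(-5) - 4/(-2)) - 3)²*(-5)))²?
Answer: 1681/25 ≈ 67.240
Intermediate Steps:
B(r, T) = 4
(B(6, -4) + (4 + ((4/(-5) - 4/(-2)) - 3)²*(-5)))² = (4 + (4 + ((4/(-5) - 4/(-2)) - 3)²*(-5)))² = (4 + (4 + ((4*(-⅕) - 4*(-½)) - 3)²*(-5)))² = (4 + (4 + ((-⅘ + 2) - 3)²*(-5)))² = (4 + (4 + (6/5 - 3)²*(-5)))² = (4 + (4 + (-9/5)²*(-5)))² = (4 + (4 + (81/25)*(-5)))² = (4 + (4 - 81/5))² = (4 - 61/5)² = (-41/5)² = 1681/25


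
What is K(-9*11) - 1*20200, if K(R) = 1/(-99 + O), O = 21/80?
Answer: -159559880/7899 ≈ -20200.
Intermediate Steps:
O = 21/80 (O = 21*(1/80) = 21/80 ≈ 0.26250)
K(R) = -80/7899 (K(R) = 1/(-99 + 21/80) = 1/(-7899/80) = -80/7899)
K(-9*11) - 1*20200 = -80/7899 - 1*20200 = -80/7899 - 20200 = -159559880/7899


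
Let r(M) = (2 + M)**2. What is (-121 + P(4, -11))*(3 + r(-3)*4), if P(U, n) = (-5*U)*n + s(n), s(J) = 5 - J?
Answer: 805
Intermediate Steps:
P(U, n) = 5 - n - 5*U*n (P(U, n) = (-5*U)*n + (5 - n) = -5*U*n + (5 - n) = 5 - n - 5*U*n)
(-121 + P(4, -11))*(3 + r(-3)*4) = (-121 + (5 - 1*(-11) - 5*4*(-11)))*(3 + (2 - 3)**2*4) = (-121 + (5 + 11 + 220))*(3 + (-1)**2*4) = (-121 + 236)*(3 + 1*4) = 115*(3 + 4) = 115*7 = 805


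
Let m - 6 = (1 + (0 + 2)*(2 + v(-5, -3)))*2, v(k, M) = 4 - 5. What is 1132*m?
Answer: 13584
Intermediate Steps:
v(k, M) = -1
m = 12 (m = 6 + (1 + (0 + 2)*(2 - 1))*2 = 6 + (1 + 2*1)*2 = 6 + (1 + 2)*2 = 6 + 3*2 = 6 + 6 = 12)
1132*m = 1132*12 = 13584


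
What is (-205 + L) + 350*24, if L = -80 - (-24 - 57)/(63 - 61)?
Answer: 16311/2 ≈ 8155.5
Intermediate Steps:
L = -79/2 (L = -80 - (-81)/2 = -80 - 1*(-81/2) = -80 + 81/2 = -79/2 ≈ -39.500)
(-205 + L) + 350*24 = (-205 - 79/2) + 350*24 = -489/2 + 8400 = 16311/2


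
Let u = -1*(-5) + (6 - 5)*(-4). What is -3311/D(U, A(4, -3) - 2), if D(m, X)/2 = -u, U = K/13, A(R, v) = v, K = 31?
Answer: 3311/2 ≈ 1655.5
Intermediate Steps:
u = 1 (u = 5 + 1*(-4) = 5 - 4 = 1)
U = 31/13 ≈ 2.3846
D(m, X) = -2 (D(m, X) = 2*(-1*1) = 2*(-1) = -2)
-3311/D(U, A(4, -3) - 2) = -3311/(-2) = -3311*(-½) = 3311/2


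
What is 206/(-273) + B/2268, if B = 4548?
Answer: 439/351 ≈ 1.2507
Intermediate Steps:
206/(-273) + B/2268 = 206/(-273) + 4548/2268 = 206*(-1/273) + 4548*(1/2268) = -206/273 + 379/189 = 439/351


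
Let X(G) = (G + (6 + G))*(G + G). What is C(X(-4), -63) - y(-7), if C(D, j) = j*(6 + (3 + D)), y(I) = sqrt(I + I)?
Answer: -1575 - I*sqrt(14) ≈ -1575.0 - 3.7417*I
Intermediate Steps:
y(I) = sqrt(2)*sqrt(I) (y(I) = sqrt(2*I) = sqrt(2)*sqrt(I))
X(G) = 2*G*(6 + 2*G) (X(G) = (6 + 2*G)*(2*G) = 2*G*(6 + 2*G))
C(D, j) = j*(9 + D)
C(X(-4), -63) - y(-7) = -63*(9 + 4*(-4)*(3 - 4)) - sqrt(2)*sqrt(-7) = -63*(9 + 4*(-4)*(-1)) - sqrt(2)*I*sqrt(7) = -63*(9 + 16) - I*sqrt(14) = -63*25 - I*sqrt(14) = -1575 - I*sqrt(14)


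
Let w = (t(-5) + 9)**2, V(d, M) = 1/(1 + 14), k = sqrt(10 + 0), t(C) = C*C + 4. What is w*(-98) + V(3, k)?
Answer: -2122679/15 ≈ -1.4151e+5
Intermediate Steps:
t(C) = 4 + C**2 (t(C) = C**2 + 4 = 4 + C**2)
k = sqrt(10) ≈ 3.1623
V(d, M) = 1/15
w = 1444 (w = ((4 + (-5)**2) + 9)**2 = ((4 + 25) + 9)**2 = (29 + 9)**2 = 38**2 = 1444)
w*(-98) + V(3, k) = 1444*(-98) + 1/15 = -141512 + 1/15 = -2122679/15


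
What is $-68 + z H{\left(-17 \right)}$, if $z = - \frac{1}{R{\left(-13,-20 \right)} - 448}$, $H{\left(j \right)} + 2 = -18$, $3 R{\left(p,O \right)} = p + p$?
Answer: $- \frac{9322}{137} \approx -68.044$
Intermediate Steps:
$R{\left(p,O \right)} = \frac{2 p}{3}$ ($R{\left(p,O \right)} = \frac{p + p}{3} = \frac{2 p}{3}$)
$H{\left(j \right)} = -20$ ($H{\left(j \right)} = -2 - 18 = -20$)
$z = \frac{3}{1370}$ ($z = - \frac{1}{\frac{2}{3} \left(-13\right) - 448} = - \frac{1}{- \frac{26}{3} - 448} = - \frac{1}{- \frac{1370}{3}} = \left(-1\right) \left(- \frac{3}{1370}\right) = \frac{3}{1370} \approx 0.0021898$)
$-68 + z H{\left(-17 \right)} = -68 + \frac{3}{1370} \left(-20\right) = -68 - \frac{6}{137} = - \frac{9322}{137}$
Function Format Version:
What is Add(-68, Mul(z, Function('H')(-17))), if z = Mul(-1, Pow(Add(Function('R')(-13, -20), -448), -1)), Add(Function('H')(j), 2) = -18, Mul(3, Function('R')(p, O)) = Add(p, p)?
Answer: Rational(-9322, 137) ≈ -68.044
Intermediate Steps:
Function('R')(p, O) = Mul(Rational(2, 3), p) (Function('R')(p, O) = Mul(Rational(1, 3), Add(p, p)) = Mul(Rational(1, 3), Mul(2, p)) = Mul(Rational(2, 3), p))
Function('H')(j) = -20 (Function('H')(j) = Add(-2, -18) = -20)
z = Rational(3, 1370) (z = Mul(-1, Pow(Add(Mul(Rational(2, 3), -13), -448), -1)) = Mul(-1, Pow(Add(Rational(-26, 3), -448), -1)) = Mul(-1, Pow(Rational(-1370, 3), -1)) = Mul(-1, Rational(-3, 1370)) = Rational(3, 1370) ≈ 0.0021898)
Add(-68, Mul(z, Function('H')(-17))) = Add(-68, Mul(Rational(3, 1370), -20)) = Add(-68, Rational(-6, 137)) = Rational(-9322, 137)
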